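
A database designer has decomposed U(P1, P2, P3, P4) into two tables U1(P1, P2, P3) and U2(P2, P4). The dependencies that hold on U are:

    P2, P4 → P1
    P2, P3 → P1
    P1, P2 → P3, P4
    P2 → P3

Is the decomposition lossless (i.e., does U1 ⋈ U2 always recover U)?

Common attributes: U1 ∩ U2 = {P2}.
Closure of {P2}: P2 → P3 applies, adding P3; P2, P3 → P1 applies, adding P1; P1, P2 → P3, P4 applies, adding P4. So (P2)⁺ = {P1, P2, P3, P4}.
This closure contains every attribute of U1, so U1 ∩ U2 → U1. The join is lossless.

Yes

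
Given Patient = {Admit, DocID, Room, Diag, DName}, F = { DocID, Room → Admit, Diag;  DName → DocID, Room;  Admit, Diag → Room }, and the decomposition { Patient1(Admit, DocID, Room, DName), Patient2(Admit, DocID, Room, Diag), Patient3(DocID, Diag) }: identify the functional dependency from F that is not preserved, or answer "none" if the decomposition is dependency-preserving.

none

DocID, Room → Admit, Diag lies within Patient2.
DName → DocID, Room lies within Patient1.
Admit, Diag → Room lies within Patient2.
Every dependency is enforceable on the fragments, so the decomposition is dependency-preserving.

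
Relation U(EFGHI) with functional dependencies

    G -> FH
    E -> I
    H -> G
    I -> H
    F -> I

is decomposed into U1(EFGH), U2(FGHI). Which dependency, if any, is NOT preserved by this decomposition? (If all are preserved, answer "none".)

none

G → FH lies within U1.
E → I: restricted closure across fragments reaches I.
H → G lies within U1.
I → H lies within U2.
F → I lies within U2.
Every dependency is enforceable on the fragments, so the decomposition is dependency-preserving.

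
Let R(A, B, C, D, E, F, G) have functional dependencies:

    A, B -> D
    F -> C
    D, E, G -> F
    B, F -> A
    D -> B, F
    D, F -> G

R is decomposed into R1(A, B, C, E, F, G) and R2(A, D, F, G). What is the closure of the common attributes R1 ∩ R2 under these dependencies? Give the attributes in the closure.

R1 ∩ R2 = {A, F, G}.
F → C applies, adding C
Closure: {A, C, F, G}.

A, C, F, G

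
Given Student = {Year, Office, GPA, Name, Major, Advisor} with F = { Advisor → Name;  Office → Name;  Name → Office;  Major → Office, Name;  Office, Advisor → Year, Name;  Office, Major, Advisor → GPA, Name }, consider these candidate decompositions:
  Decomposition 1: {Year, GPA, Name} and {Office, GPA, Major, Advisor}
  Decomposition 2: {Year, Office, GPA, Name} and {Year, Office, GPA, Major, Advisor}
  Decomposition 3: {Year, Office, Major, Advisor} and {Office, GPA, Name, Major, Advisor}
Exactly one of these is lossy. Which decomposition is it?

Decomposition 1: common = {GPA}, closure = {GPA} → lossy.
Decomposition 2: common = {Year, Office, GPA}, closure = {Year, Office, GPA, Name} → lossless.
Decomposition 3: common = {Office, Major, Advisor}, closure = {Year, Office, GPA, Name, Major, Advisor} → lossless.

Decomposition 1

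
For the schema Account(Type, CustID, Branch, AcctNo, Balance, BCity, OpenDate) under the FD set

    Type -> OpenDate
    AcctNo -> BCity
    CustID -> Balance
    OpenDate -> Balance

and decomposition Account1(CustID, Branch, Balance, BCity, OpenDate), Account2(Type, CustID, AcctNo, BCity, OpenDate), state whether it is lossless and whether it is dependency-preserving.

Lossless test: (CustID, BCity, OpenDate)⁺ = {CustID, Balance, BCity, OpenDate}, which is a superkey of neither fragment — lossy.
Dependency preservation: every FD's attributes lie within a single fragment, so each can be enforced locally — preserved.

lossy but dependency-preserving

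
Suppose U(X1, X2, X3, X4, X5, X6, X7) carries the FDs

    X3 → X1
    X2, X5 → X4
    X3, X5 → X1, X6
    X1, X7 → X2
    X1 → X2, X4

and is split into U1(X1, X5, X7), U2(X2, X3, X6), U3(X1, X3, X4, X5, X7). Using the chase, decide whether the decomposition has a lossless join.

No

Chase test. Columns are X1, X2, X3, X4, X5, X6, X7; row i has aⱼ where attribute j ∈ Ui, else bᵢⱼ.
Initial tableau (one row per fragment):
  row 1: a1 b12 b13 b14 a5 b16 a7
  row 2: b21 a2 a3 b24 b25 a6 b27
  row 3: a1 b32 a3 a4 a5 b36 a7
Rows 2 and 3 agree on X3; apply X3→X1 and equate their X1 entries.
Rows 1 and 3 agree on X1, X7; apply X1, X7→X2 and equate their X2 entries.
Rows 1 and 2 agree on X1; apply X1→X2, X4 and equate their X2, X4 entries.
Rows 1 and 3 agree on X1; apply X1→X2, X4 and equate their X2, X4 entries.
No row becomes fully distinguished — the join is lossy.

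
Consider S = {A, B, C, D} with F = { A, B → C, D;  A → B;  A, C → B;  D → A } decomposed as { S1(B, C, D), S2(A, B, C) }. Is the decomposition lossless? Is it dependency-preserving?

Lossless test: (B, C)⁺ = {B, C}, which is a superkey of neither fragment — lossy.
Dependency preservation: the restricted closure of {A, B} across the fragments never reaches {C, D}, so A, B → C, D cannot be enforced without a join — not preserved.

lossy and not dependency-preserving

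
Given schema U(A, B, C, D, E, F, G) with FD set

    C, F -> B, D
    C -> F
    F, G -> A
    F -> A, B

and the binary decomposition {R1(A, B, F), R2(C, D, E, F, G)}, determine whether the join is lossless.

Common attributes: R1 ∩ R2 = {F}.
Closure of {F}: F → A, B applies, adding A, B. So (F)⁺ = {A, B, F}.
This closure contains every attribute of R1, so R1 ∩ R2 → R1. The join is lossless.

Yes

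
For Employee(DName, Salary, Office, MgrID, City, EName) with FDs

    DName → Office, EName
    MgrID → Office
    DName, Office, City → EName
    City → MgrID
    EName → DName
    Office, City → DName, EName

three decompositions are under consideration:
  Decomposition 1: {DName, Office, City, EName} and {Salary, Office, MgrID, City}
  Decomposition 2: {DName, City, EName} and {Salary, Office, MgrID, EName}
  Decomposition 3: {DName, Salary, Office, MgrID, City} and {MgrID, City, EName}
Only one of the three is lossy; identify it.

Decomposition 2

Decomposition 1: common = {Office, City}, closure = {DName, Office, MgrID, City, EName} → lossless.
Decomposition 2: common = {EName}, closure = {DName, Office, EName} → lossy.
Decomposition 3: common = {MgrID, City}, closure = {DName, Office, MgrID, City, EName} → lossless.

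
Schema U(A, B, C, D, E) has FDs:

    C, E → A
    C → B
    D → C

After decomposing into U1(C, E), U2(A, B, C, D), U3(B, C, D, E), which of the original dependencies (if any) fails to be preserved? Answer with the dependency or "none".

C, E → A

Check C, E → A: no single fragment contains all of {A, C, E}, and the restricted closure of {C, E} across the fragments never reaches {A}.
C → B is preserved.
D → C is preserved.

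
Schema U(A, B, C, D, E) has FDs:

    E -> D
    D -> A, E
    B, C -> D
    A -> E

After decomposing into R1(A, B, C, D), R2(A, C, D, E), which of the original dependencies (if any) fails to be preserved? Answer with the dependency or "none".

E → D lies within R2.
D → A, E lies within R2.
B, C → D lies within R1.
A → E lies within R2.
Every dependency is enforceable on the fragments, so the decomposition is dependency-preserving.

none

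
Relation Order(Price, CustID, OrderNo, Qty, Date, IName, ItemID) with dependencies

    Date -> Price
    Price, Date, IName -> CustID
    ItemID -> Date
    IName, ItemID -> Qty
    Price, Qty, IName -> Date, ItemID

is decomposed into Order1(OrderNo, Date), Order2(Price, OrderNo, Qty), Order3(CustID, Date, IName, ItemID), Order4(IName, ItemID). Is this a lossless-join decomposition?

Chase test. Columns are Price, CustID, OrderNo, Qty, Date, IName, ItemID; row i has aⱼ where attribute j ∈ Orderi, else bᵢⱼ.
Initial tableau (one row per fragment):
  row 1: b11 b12 a3 b14 a5 b16 b17
  row 2: a1 b22 a3 a4 b25 b26 b27
  row 3: b31 a2 b33 b34 a5 a6 a7
  row 4: b41 b42 b43 b44 b45 a6 a7
Rows 1 and 3 agree on Date; apply Date→Price and equate their Price entries.
Rows 3 and 4 agree on ItemID; apply ItemID→Date and equate their Date entries.
Rows 3 and 4 agree on IName, ItemID; apply IName, ItemID→Qty and equate their Qty entries.
Rows 1 and 4 agree on Date; apply Date→Price and equate their Price entries.
Rows 3 and 4 agree on Price, Date, IName; apply Price, Date, IName→CustID and equate their CustID entries.
No row becomes fully distinguished — the join is lossy.

No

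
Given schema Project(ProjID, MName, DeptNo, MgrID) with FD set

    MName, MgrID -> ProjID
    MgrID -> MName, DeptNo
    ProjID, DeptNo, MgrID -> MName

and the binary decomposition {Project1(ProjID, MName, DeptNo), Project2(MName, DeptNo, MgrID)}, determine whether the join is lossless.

Common attributes: Project1 ∩ Project2 = {MName, DeptNo}.
No dependency enlarges {MName, DeptNo}, so (MName, DeptNo)⁺ = {MName, DeptNo}.
The closure contains neither all of Project1 = {ProjID, MName, DeptNo} nor all of Project2 = {MName, DeptNo, MgrID}, so the common attributes are not a superkey of either fragment. The join is lossy.

No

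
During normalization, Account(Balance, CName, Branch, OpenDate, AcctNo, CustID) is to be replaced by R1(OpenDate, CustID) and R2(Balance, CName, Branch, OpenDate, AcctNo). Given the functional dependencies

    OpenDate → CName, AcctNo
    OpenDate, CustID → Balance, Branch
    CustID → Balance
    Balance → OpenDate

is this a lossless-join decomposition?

No

Common attributes: R1 ∩ R2 = {OpenDate}.
Closure of {OpenDate}: OpenDate → CName, AcctNo applies, adding CName, AcctNo. So (OpenDate)⁺ = {CName, OpenDate, AcctNo}.
The closure contains neither all of R1 = {OpenDate, CustID} nor all of R2 = {Balance, CName, Branch, OpenDate, AcctNo}, so the common attributes are not a superkey of either fragment. The join is lossy.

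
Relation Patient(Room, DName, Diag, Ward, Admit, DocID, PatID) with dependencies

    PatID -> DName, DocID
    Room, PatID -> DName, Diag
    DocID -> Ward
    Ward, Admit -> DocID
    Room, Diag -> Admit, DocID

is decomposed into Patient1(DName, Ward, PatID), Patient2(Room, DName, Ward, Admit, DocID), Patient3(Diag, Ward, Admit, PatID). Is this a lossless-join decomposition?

Chase test. Columns are Room, DName, Diag, Ward, Admit, DocID, PatID; row i has aⱼ where attribute j ∈ Patienti, else bᵢⱼ.
Initial tableau (one row per fragment):
  row 1: b11 a2 b13 a4 b15 b16 a7
  row 2: a1 a2 b23 a4 a5 a6 b27
  row 3: b31 b32 a3 a4 a5 b36 a7
Rows 1 and 3 agree on PatID; apply PatID→DName, DocID and equate their DName, DocID entries.
Rows 2 and 3 agree on Ward, Admit; apply Ward, Admit→DocID and equate their DocID entries.
No row becomes fully distinguished — the join is lossy.

No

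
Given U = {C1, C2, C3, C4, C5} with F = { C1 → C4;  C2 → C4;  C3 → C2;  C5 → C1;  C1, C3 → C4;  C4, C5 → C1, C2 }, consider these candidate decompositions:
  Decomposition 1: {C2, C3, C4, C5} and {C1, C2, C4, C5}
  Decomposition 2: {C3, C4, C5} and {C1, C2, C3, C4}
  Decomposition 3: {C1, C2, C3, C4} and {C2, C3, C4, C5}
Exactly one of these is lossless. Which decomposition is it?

Decomposition 1: common = {C2, C4, C5}, closure = {C1, C2, C4, C5} → lossless.
Decomposition 2: common = {C3, C4}, closure = {C2, C3, C4} → lossy.
Decomposition 3: common = {C2, C3, C4}, closure = {C2, C3, C4} → lossy.

Decomposition 1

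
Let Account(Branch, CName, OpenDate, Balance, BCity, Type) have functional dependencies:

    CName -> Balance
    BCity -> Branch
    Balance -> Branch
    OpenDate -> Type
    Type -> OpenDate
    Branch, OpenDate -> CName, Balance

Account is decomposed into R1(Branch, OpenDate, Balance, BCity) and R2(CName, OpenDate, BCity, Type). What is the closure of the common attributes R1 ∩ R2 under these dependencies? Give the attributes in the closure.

Branch, CName, OpenDate, Balance, BCity, Type

R1 ∩ R2 = {OpenDate, BCity}.
BCity → Branch applies, adding Branch
OpenDate → Type applies, adding Type
Branch, OpenDate → CName, Balance applies, adding CName, Balance
Closure: {Branch, CName, OpenDate, Balance, BCity, Type}.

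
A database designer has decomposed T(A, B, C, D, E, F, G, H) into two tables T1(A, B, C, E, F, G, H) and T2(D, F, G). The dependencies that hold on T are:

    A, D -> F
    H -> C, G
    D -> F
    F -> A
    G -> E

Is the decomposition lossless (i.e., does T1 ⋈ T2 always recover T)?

No

Common attributes: T1 ∩ T2 = {F, G}.
Closure of {F, G}: F → A applies, adding A; G → E applies, adding E. So (F, G)⁺ = {A, E, F, G}.
The closure contains neither all of T1 = {A, B, C, E, F, G, H} nor all of T2 = {D, F, G}, so the common attributes are not a superkey of either fragment. The join is lossy.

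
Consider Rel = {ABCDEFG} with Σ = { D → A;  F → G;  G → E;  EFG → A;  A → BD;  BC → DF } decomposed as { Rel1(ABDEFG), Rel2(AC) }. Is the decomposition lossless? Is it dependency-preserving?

lossy and not dependency-preserving

Lossless test: (A)⁺ = {ABD}, which is a superkey of neither fragment — lossy.
Dependency preservation: the restricted closure of {BC} across the fragments never reaches {DF}, so BC → DF cannot be enforced without a join — not preserved.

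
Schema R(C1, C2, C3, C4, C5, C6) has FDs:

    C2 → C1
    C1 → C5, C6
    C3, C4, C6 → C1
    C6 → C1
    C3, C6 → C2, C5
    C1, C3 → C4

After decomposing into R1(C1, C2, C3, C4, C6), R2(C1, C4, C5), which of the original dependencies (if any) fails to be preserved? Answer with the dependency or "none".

C2 → C1 lies within R1.
C1 → C5, C6: restricted closure across fragments reaches C5, C6.
C3, C4, C6 → C1 lies within R1.
C6 → C1 lies within R1.
C3, C6 → C2, C5: restricted closure across fragments reaches C2, C5.
C1, C3 → C4 lies within R1.
Every dependency is enforceable on the fragments, so the decomposition is dependency-preserving.

none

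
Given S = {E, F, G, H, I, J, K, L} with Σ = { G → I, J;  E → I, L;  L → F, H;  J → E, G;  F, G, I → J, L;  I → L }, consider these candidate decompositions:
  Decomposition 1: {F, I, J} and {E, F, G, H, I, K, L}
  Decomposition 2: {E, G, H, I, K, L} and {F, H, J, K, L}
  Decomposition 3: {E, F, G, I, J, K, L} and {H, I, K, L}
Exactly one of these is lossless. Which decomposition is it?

Decomposition 3

Decomposition 1: common = {F, I}, closure = {F, H, I, L} → lossy.
Decomposition 2: common = {H, K, L}, closure = {F, H, K, L} → lossy.
Decomposition 3: common = {I, K, L}, closure = {F, H, I, K, L} → lossless.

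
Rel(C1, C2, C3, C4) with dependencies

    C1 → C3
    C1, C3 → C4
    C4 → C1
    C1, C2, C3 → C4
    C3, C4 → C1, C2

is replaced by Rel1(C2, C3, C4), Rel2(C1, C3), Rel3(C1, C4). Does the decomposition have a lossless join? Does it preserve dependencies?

Lossless test (chase): Rows 2 and 3 agree on C1; apply C1→C3 and equate their C3 entries. Rows 2 and 3 agree on C1, C3; apply C1, C3→C4 and equate their C4 entries. Rows 1 and 2 agree on C4; apply C4→C1 and equate their C1 entries. Rows 1 and 2 agree on C3, C4; apply C3, C4→C1, C2 and equate their C1, C2 entries. Rows 1 and 3 agree on C3, C4; apply C3, C4→C1, C2 and equate their C1, C2 entries. Row 1 is now all distinguished symbols — the join is lossless.
Dependency preservation: C1, C3 → C4; C1, C2, C3 → C4; C3, C4 → C1, C2 are not contained in any single fragment, but the restricted closure of each left-hand side across the fragments still reaches the right-hand side; the remaining FDs each lie inside some fragment. All dependencies are preserved.

lossless and dependency-preserving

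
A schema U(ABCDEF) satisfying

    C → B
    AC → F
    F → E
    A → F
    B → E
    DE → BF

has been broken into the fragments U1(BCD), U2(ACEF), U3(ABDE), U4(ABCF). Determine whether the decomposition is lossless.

Chase test. Columns are ABCDEF; row i has aⱼ where attribute j ∈ Ui, else bᵢⱼ.
Initial tableau (one row per fragment):
  row 1: b11 a2 a3 a4 b15 b16
  row 2: a1 b22 a3 b24 a5 a6
  row 3: a1 a2 b33 a4 a5 b36
  row 4: a1 a2 a3 b44 b45 a6
Rows 1 and 2 agree on C; apply C→B and equate their B entries.
Rows 2 and 4 agree on F; apply F→E and equate their E entries.
Rows 2 and 3 agree on A; apply A→F and equate their F entries.
Rows 1 and 2 agree on B; apply B→E and equate their E entries.
Rows 1 and 3 agree on DE; apply DE→BF and equate their BF entries.
No row becomes fully distinguished — the join is lossy.

No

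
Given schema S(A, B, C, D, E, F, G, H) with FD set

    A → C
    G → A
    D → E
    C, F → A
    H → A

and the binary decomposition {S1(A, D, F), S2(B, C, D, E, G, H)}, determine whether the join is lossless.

Common attributes: S1 ∩ S2 = {D}.
Closure of {D}: D → E applies, adding E. So (D)⁺ = {D, E}.
The closure contains neither all of S1 = {A, D, F} nor all of S2 = {B, C, D, E, G, H}, so the common attributes are not a superkey of either fragment. The join is lossy.

No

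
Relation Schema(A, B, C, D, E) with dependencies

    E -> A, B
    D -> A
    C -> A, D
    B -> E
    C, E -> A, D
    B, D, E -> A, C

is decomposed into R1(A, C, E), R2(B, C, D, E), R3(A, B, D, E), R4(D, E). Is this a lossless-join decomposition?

Yes

Chase test. Columns are A, B, C, D, E; row i has aⱼ where attribute j ∈ Ri, else bᵢⱼ.
Initial tableau (one row per fragment):
  row 1: a1 b12 a3 b14 a5
  row 2: b21 a2 a3 a4 a5
  row 3: a1 a2 b33 a4 a5
  row 4: b41 b42 b43 a4 a5
Rows 1 and 2 agree on E; apply E→A, B and equate their A, B entries.
Rows 1 and 4 agree on E; apply E→A, B and equate their A, B entries.
Rows 1 and 2 agree on C; apply C→A, D and equate their A, D entries.
Rows 1 and 3 agree on B, D, E; apply B, D, E→A, C and equate their A, C entries.
Rows 1 and 4 agree on B, D, E; apply B, D, E→A, C and equate their A, C entries.
Row 1 is now all distinguished symbols — the join is lossless.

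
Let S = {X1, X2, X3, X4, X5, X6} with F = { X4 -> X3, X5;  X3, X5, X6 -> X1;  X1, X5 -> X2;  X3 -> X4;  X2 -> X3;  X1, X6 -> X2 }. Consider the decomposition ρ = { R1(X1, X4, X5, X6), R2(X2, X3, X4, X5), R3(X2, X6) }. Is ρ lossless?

Yes

Chase test. Columns are X1, X2, X3, X4, X5, X6; row i has aⱼ where attribute j ∈ Ri, else bᵢⱼ.
Initial tableau (one row per fragment):
  row 1: a1 b12 b13 a4 a5 a6
  row 2: b21 a2 a3 a4 a5 b26
  row 3: b31 a2 b33 b34 b35 a6
Rows 1 and 2 agree on X4; apply X4→X3, X5 and equate their X3, X5 entries.
Rows 2 and 3 agree on X2; apply X2→X3 and equate their X3 entries.
Rows 1 and 3 agree on X3; apply X3→X4 and equate their X4 entries.
Rows 1 and 3 agree on X4; apply X4→X3, X5 and equate their X3, X5 entries.
Rows 1 and 3 agree on X3, X5, X6; apply X3, X5, X6→X1 and equate their X1 entries.
Rows 1 and 3 agree on X1, X5; apply X1, X5→X2 and equate their X2 entries.
Row 1 is now all distinguished symbols — the join is lossless.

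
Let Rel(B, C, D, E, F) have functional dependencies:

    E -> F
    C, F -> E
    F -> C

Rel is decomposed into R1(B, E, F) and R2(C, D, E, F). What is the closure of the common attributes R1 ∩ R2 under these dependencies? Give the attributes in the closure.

C, E, F

R1 ∩ R2 = {E, F}.
F → C applies, adding C
Closure: {C, E, F}.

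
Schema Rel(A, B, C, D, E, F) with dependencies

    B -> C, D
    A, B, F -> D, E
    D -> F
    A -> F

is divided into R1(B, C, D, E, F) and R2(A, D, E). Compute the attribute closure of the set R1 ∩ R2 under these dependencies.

D, E, F

R1 ∩ R2 = {D, E}.
D → F applies, adding F
Closure: {D, E, F}.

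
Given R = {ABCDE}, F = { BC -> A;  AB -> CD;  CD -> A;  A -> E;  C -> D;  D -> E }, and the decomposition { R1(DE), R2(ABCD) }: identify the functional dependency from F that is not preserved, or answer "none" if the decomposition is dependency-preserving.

Check A → E: no single fragment contains all of {AE}, and the restricted closure of {A} across the fragments never reaches {E}.
BC → A is preserved.
AB → CD is preserved.
CD → A is preserved.
C → D is preserved.
D → E is preserved.

A -> E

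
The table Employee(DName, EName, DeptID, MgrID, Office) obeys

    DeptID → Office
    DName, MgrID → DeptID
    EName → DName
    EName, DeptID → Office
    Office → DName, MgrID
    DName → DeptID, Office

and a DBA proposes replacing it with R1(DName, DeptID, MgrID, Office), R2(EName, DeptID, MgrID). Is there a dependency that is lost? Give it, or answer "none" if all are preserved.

DeptID → Office lies within R1.
DName, MgrID → DeptID lies within R1.
EName → DName: restricted closure across fragments reaches DName.
EName, DeptID → Office: restricted closure across fragments reaches Office.
Office → DName, MgrID lies within R1.
DName → DeptID, Office lies within R1.
Every dependency is enforceable on the fragments, so the decomposition is dependency-preserving.

none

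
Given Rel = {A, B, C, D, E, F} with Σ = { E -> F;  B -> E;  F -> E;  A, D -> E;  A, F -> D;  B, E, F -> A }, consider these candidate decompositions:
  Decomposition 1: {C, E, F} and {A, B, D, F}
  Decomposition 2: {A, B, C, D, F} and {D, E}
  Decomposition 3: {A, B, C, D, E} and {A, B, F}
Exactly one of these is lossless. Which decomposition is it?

Decomposition 3

Decomposition 1: common = {F}, closure = {E, F} → lossy.
Decomposition 2: common = {D}, closure = {D} → lossy.
Decomposition 3: common = {A, B}, closure = {A, B, D, E, F} → lossless.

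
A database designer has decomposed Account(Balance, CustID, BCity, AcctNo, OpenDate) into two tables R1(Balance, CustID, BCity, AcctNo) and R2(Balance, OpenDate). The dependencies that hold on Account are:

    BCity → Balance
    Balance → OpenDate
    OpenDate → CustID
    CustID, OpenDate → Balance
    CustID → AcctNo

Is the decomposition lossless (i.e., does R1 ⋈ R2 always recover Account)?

Common attributes: R1 ∩ R2 = {Balance}.
Closure of {Balance}: Balance → OpenDate applies, adding OpenDate; OpenDate → CustID applies, adding CustID; CustID → AcctNo applies, adding AcctNo. So (Balance)⁺ = {Balance, CustID, AcctNo, OpenDate}.
This closure contains every attribute of R2, so R1 ∩ R2 → R2. The join is lossless.

Yes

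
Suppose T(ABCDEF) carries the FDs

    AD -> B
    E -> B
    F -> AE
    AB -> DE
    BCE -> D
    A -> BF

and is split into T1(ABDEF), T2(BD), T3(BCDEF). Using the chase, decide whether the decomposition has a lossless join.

Yes

Chase test. Columns are ABCDEF; row i has aⱼ where attribute j ∈ Ti, else bᵢⱼ.
Initial tableau (one row per fragment):
  row 1: a1 a2 b13 a4 a5 a6
  row 2: b21 a2 b23 a4 b25 b26
  row 3: b31 a2 a3 a4 a5 a6
Rows 1 and 3 agree on F; apply F→AE and equate their AE entries.
Row 3 is now all distinguished symbols — the join is lossless.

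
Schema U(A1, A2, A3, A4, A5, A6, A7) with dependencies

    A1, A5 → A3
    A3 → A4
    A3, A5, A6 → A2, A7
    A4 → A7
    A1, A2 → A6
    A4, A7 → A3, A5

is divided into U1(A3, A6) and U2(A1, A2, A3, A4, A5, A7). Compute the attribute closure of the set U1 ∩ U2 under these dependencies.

A3, A4, A5, A7

U1 ∩ U2 = {A3}.
A3 → A4 applies, adding A4
A4 → A7 applies, adding A7
A4, A7 → A3, A5 applies, adding A5
Closure: {A3, A4, A5, A7}.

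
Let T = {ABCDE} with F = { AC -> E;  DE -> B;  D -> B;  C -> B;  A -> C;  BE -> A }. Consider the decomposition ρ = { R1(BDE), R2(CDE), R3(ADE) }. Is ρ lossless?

Chase test. Columns are ABCDE; row i has aⱼ where attribute j ∈ Ri, else bᵢⱼ.
Initial tableau (one row per fragment):
  row 1: b11 a2 b13 a4 a5
  row 2: b21 b22 a3 a4 a5
  row 3: a1 b32 b33 a4 a5
Rows 1 and 2 agree on DE; apply DE→B and equate their B entries.
Rows 1 and 3 agree on DE; apply DE→B and equate their B entries.
Rows 1 and 2 agree on BE; apply BE→A and equate their A entries.
Rows 1 and 3 agree on BE; apply BE→A and equate their A entries.
Rows 1 and 2 agree on A; apply A→C and equate their C entries.
Rows 1 and 3 agree on A; apply A→C and equate their C entries.
Row 1 is now all distinguished symbols — the join is lossless.

Yes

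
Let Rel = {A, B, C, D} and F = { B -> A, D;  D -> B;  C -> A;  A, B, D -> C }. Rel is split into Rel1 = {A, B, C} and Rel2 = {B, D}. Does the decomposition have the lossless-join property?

Common attributes: Rel1 ∩ Rel2 = {B}.
Closure of {B}: B → A, D applies, adding A, D; A, B, D → C applies, adding C. So (B)⁺ = {A, B, C, D}.
This closure contains every attribute of Rel1, so Rel1 ∩ Rel2 → Rel1. The join is lossless.

Yes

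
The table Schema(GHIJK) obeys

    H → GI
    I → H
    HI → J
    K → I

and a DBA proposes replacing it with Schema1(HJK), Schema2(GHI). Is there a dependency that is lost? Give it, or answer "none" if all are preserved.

H → GI lies within Schema2.
I → H lies within Schema2.
HI → J: restricted closure across fragments reaches J.
K → I: restricted closure across fragments reaches I.
Every dependency is enforceable on the fragments, so the decomposition is dependency-preserving.

none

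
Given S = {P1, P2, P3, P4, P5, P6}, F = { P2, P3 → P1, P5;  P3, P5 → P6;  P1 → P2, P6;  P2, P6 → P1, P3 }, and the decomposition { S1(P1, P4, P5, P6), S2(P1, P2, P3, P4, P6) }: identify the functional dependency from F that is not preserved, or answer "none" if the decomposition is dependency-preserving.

P3, P5 → P6

Check P3, P5 → P6: no single fragment contains all of {P3, P5, P6}, and the restricted closure of {P3, P5} across the fragments never reaches {P6}.
P2, P3 → P1, P5 is preserved.
P1 → P2, P6 is preserved.
P2, P6 → P1, P3 is preserved.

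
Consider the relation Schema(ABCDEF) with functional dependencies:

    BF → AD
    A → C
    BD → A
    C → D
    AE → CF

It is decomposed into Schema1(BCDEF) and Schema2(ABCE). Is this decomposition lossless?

Common attributes: Schema1 ∩ Schema2 = {BCE}.
Closure of {BCE}: C → D applies, adding D; BD → A applies, adding A; AE → CF applies, adding F. So (BCE)⁺ = {ABCDEF}.
This closure contains every attribute of Schema1, so Schema1 ∩ Schema2 → Schema1. The join is lossless.

Yes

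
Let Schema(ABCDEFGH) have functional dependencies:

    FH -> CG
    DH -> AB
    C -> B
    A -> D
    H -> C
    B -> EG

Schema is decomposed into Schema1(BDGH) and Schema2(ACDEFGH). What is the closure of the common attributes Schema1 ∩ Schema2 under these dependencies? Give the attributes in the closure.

Schema1 ∩ Schema2 = {DGH}.
DH → AB applies, adding AB
H → C applies, adding C
B → EG applies, adding E
Closure: {ABCDEGH}.

ABCDEGH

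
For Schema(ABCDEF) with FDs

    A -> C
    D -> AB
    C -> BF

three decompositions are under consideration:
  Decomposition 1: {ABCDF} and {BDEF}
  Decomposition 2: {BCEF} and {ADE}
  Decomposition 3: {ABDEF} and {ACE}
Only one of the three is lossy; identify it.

Decomposition 2

Decomposition 1: common = {BDF}, closure = {ABCDF} → lossless.
Decomposition 2: common = {E}, closure = {E} → lossy.
Decomposition 3: common = {AE}, closure = {ABCEF} → lossless.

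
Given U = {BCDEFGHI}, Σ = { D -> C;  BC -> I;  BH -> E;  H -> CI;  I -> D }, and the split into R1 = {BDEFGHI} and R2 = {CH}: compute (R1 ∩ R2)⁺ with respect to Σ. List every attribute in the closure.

R1 ∩ R2 = {H}.
H → CI applies, adding CI
I → D applies, adding D
Closure: {CDHI}.

CDHI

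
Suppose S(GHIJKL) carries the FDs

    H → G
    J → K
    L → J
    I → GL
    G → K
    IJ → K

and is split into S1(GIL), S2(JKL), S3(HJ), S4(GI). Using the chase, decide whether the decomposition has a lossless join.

No

Chase test. Columns are GHIJKL; row i has aⱼ where attribute j ∈ Si, else bᵢⱼ.
Initial tableau (one row per fragment):
  row 1: a1 b12 a3 b14 b15 a6
  row 2: b21 b22 b23 a4 a5 a6
  row 3: b31 a2 b33 a4 b35 b36
  row 4: a1 b42 a3 b44 b45 b46
Rows 2 and 3 agree on J; apply J→K and equate their K entries.
Rows 1 and 2 agree on L; apply L→J and equate their J entries.
Rows 1 and 4 agree on I; apply I→GL and equate their GL entries.
Rows 1 and 4 agree on G; apply G→K and equate their K entries.
Rows 1 and 2 agree on J; apply J→K and equate their K entries.
Rows 1 and 4 agree on L; apply L→J and equate their J entries.
No row becomes fully distinguished — the join is lossy.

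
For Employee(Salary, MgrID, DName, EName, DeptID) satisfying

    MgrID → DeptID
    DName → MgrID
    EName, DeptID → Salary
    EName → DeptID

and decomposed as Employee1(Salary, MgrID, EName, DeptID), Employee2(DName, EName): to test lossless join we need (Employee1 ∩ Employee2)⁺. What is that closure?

Salary, EName, DeptID

Employee1 ∩ Employee2 = {EName}.
EName → DeptID applies, adding DeptID
EName, DeptID → Salary applies, adding Salary
Closure: {Salary, EName, DeptID}.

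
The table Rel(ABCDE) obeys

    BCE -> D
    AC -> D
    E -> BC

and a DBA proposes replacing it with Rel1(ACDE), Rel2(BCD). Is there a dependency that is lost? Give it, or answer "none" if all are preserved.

Check E → BC: no single fragment contains all of {BCE}, and the restricted closure of {E} across the fragments never reaches {BC}.
BCE → D is preserved.
AC → D is preserved.

E -> BC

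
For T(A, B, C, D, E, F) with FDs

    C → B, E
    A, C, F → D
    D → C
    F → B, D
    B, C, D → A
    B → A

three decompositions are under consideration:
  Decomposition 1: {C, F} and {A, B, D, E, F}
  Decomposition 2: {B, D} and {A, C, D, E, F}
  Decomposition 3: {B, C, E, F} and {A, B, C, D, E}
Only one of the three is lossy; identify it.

Decomposition 1: common = {F}, closure = {A, B, C, D, E, F} → lossless.
Decomposition 2: common = {D}, closure = {A, B, C, D, E} → lossless.
Decomposition 3: common = {B, C, E}, closure = {A, B, C, E} → lossy.

Decomposition 3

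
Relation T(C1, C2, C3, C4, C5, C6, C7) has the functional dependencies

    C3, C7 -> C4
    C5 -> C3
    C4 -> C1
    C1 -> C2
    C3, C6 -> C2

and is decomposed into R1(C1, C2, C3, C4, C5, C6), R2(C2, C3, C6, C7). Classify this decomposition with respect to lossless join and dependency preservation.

Lossless test: (C2, C3, C6)⁺ = {C2, C3, C6}, which is a superkey of neither fragment — lossy.
Dependency preservation: the restricted closure of {C3, C7} across the fragments never reaches {C4}, so C3, C7 → C4 cannot be enforced without a join — not preserved.

lossy and not dependency-preserving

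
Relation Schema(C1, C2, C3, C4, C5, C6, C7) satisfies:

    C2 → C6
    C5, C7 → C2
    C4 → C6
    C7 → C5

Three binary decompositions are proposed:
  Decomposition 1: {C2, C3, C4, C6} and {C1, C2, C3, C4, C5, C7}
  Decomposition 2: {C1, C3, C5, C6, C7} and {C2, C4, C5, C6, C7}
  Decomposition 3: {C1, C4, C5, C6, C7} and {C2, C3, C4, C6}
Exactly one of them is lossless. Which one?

Decomposition 1

Decomposition 1: common = {C2, C3, C4}, closure = {C2, C3, C4, C6} → lossless.
Decomposition 2: common = {C5, C6, C7}, closure = {C2, C5, C6, C7} → lossy.
Decomposition 3: common = {C4, C6}, closure = {C4, C6} → lossy.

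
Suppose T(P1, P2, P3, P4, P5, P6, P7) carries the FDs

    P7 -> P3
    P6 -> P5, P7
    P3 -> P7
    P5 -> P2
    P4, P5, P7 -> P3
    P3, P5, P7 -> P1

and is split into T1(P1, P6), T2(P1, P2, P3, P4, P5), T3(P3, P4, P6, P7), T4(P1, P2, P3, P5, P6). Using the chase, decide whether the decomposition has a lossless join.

Chase test. Columns are P1, P2, P3, P4, P5, P6, P7; row i has aⱼ where attribute j ∈ Ti, else bᵢⱼ.
Initial tableau (one row per fragment):
  row 1: a1 b12 b13 b14 b15 a6 b17
  row 2: a1 a2 a3 a4 a5 b26 b27
  row 3: b31 b32 a3 a4 b35 a6 a7
  row 4: a1 a2 a3 b44 a5 a6 b47
Rows 1 and 3 agree on P6; apply P6→P5, P7 and equate their P5, P7 entries.
Rows 1 and 4 agree on P6; apply P6→P5, P7 and equate their P5, P7 entries.
Rows 2 and 3 agree on P3; apply P3→P7 and equate their P7 entries.
Rows 1 and 2 agree on P5; apply P5→P2 and equate their P2 entries.
Rows 1 and 3 agree on P5; apply P5→P2 and equate their P2 entries.
Rows 2 and 3 agree on P3, P5, P7; apply P3, P5, P7→P1 and equate their P1 entries.
Rows 1 and 2 agree on P7; apply P7→P3 and equate their P3 entries.
Row 3 is now all distinguished symbols — the join is lossless.

Yes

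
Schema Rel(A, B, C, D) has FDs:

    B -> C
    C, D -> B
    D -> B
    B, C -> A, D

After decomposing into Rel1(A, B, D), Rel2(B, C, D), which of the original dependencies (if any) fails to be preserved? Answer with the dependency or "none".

B → C lies within Rel2.
C, D → B lies within Rel2.
D → B lies within Rel1.
B, C → A, D: restricted closure across fragments reaches A, D.
Every dependency is enforceable on the fragments, so the decomposition is dependency-preserving.

none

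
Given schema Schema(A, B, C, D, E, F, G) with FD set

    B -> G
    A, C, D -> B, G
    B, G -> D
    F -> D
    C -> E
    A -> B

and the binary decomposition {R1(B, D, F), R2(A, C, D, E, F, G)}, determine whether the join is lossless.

Common attributes: R1 ∩ R2 = {D, F}.
No dependency enlarges {D, F}, so (D, F)⁺ = {D, F}.
The closure contains neither all of R1 = {B, D, F} nor all of R2 = {A, C, D, E, F, G}, so the common attributes are not a superkey of either fragment. The join is lossy.

No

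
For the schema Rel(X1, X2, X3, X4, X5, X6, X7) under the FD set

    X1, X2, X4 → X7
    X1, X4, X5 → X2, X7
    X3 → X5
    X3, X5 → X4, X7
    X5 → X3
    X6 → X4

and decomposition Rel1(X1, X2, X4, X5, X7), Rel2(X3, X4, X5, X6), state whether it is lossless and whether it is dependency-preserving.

Lossless test: (X4, X5)⁺ = {X3, X4, X5, X7}, which is a superkey of neither fragment — lossy.
Dependency preservation: X3, X5 → X4, X7 is not contained in any single fragment, but the restricted closure of its left-hand side across the fragments still reaches the right-hand side; the remaining FDs each lie inside some fragment. All dependencies are preserved.

lossy but dependency-preserving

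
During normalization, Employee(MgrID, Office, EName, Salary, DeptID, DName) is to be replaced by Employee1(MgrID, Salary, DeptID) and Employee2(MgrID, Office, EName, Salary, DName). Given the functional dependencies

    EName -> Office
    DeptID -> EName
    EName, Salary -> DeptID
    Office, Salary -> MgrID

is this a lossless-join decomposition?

No

Common attributes: Employee1 ∩ Employee2 = {MgrID, Salary}.
No dependency enlarges {MgrID, Salary}, so (MgrID, Salary)⁺ = {MgrID, Salary}.
The closure contains neither all of Employee1 = {MgrID, Salary, DeptID} nor all of Employee2 = {MgrID, Office, EName, Salary, DName}, so the common attributes are not a superkey of either fragment. The join is lossy.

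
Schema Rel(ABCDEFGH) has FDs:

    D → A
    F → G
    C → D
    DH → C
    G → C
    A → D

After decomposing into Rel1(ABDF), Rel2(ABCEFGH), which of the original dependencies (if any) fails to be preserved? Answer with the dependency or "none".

D → A lies within Rel1.
F → G lies within Rel2.
C → D: restricted closure across fragments reaches D.
DH → C: restricted closure across fragments reaches C.
G → C lies within Rel2.
A → D lies within Rel1.
Every dependency is enforceable on the fragments, so the decomposition is dependency-preserving.

none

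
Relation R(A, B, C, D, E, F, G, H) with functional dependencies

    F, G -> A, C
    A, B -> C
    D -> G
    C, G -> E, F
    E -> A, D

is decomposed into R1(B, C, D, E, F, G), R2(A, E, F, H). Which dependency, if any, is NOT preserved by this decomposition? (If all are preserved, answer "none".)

Check A, B → C: no single fragment contains all of {A, B, C}, and the restricted closure of {A, B} across the fragments never reaches {C}.
F, G → A, C is preserved.
D → G is preserved.
C, G → E, F is preserved.
E → A, D is preserved.

A, B -> C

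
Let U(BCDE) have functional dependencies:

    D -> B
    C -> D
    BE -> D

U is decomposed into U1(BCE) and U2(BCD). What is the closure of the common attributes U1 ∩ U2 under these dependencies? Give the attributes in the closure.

U1 ∩ U2 = {BC}.
C → D applies, adding D
Closure: {BCD}.

BCD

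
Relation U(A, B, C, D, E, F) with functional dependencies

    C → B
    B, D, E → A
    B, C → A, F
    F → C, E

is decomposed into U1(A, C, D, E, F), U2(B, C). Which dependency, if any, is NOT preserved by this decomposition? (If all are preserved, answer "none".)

B, D, E → A

Check B, D, E → A: no single fragment contains all of {A, B, D, E}, and the restricted closure of {B, D, E} across the fragments never reaches {A}.
C → B is preserved.
B, C → A, F is preserved.
F → C, E is preserved.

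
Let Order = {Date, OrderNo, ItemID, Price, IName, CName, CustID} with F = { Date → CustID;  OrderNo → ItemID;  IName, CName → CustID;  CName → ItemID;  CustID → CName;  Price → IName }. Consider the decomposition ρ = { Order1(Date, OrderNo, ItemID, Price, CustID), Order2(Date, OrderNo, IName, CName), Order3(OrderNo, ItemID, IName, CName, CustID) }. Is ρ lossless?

No

Chase test. Columns are Date, OrderNo, ItemID, Price, IName, CName, CustID; row i has aⱼ where attribute j ∈ Orderi, else bᵢⱼ.
Initial tableau (one row per fragment):
  row 1: a1 a2 a3 a4 b15 b16 a7
  row 2: a1 a2 b23 b24 a5 a6 b27
  row 3: b31 a2 a3 b34 a5 a6 a7
Rows 1 and 2 agree on Date; apply Date→CustID and equate their CustID entries.
Rows 1 and 2 agree on OrderNo; apply OrderNo→ItemID and equate their ItemID entries.
Rows 1 and 2 agree on CustID; apply CustID→CName and equate their CName entries.
No row becomes fully distinguished — the join is lossy.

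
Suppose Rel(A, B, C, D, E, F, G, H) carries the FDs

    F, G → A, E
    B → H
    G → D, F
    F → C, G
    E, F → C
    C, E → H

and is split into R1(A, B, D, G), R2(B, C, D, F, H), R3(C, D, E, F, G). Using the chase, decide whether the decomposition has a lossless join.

Chase test. Columns are A, B, C, D, E, F, G, H; row i has aⱼ where attribute j ∈ Ri, else bᵢⱼ.
Initial tableau (one row per fragment):
  row 1: a1 a2 b13 a4 b15 b16 a7 b18
  row 2: b21 a2 a3 a4 b25 a6 b27 a8
  row 3: b31 b32 a3 a4 a5 a6 a7 b38
Rows 1 and 2 agree on B; apply B→H and equate their H entries.
Rows 1 and 3 agree on G; apply G→D, F and equate their D, F entries.
Rows 1 and 2 agree on F; apply F→C, G and equate their C, G entries.
Rows 1 and 2 agree on F, G; apply F, G→A, E and equate their A, E entries.
Rows 1 and 3 agree on F, G; apply F, G→A, E and equate their A, E entries.
Rows 1 and 3 agree on C, E; apply C, E→H and equate their H entries.
Row 1 is now all distinguished symbols — the join is lossless.

Yes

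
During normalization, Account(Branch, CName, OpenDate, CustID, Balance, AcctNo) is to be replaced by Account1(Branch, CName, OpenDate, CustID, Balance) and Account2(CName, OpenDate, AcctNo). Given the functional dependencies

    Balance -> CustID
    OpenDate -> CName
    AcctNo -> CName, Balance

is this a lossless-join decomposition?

Common attributes: Account1 ∩ Account2 = {CName, OpenDate}.
No dependency enlarges {CName, OpenDate}, so (CName, OpenDate)⁺ = {CName, OpenDate}.
The closure contains neither all of Account1 = {Branch, CName, OpenDate, CustID, Balance} nor all of Account2 = {CName, OpenDate, AcctNo}, so the common attributes are not a superkey of either fragment. The join is lossy.

No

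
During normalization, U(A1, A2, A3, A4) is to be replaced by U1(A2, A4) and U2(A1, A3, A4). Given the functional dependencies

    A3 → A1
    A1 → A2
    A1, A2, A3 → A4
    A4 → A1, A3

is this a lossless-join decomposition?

Common attributes: U1 ∩ U2 = {A4}.
Closure of {A4}: A4 → A1, A3 applies, adding A1, A3; A1 → A2 applies, adding A2. So (A4)⁺ = {A1, A2, A3, A4}.
This closure contains every attribute of U1, so U1 ∩ U2 → U1. The join is lossless.

Yes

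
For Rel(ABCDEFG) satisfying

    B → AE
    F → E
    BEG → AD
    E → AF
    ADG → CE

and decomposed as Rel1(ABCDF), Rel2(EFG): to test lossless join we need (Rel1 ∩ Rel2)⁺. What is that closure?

AEF

Rel1 ∩ Rel2 = {F}.
F → E applies, adding E
E → AF applies, adding A
Closure: {AEF}.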